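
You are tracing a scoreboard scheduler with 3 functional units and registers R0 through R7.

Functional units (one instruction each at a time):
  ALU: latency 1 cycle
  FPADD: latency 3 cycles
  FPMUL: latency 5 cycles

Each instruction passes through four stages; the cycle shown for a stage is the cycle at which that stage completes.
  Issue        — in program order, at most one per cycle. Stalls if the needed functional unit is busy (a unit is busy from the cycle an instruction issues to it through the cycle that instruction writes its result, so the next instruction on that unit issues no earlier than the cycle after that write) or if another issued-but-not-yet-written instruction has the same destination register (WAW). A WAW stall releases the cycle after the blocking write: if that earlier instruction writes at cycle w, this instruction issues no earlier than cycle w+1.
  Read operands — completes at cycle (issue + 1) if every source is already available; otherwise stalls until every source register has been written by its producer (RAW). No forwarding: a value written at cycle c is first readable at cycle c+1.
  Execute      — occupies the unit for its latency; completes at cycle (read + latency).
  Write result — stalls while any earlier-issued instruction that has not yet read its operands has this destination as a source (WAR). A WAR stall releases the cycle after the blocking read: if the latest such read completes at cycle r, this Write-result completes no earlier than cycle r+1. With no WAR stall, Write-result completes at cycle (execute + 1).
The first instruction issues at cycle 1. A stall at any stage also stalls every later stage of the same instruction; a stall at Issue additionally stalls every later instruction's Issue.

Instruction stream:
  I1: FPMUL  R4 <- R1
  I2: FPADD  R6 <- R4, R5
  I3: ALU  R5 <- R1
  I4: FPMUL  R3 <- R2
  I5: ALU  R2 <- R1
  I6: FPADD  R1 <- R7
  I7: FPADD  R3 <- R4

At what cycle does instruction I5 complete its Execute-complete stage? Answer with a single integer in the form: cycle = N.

t=1  I1→FPMUL
t=2  I1 RO, I2→FPADD
t=3  I3→ALU
t=4  I3 RO
t=5  I3 EX
t=7  I1 EX
t=8  I1 WR R4
t=9  I2 RO, I4→FPMUL
t=10  I3 WR R5, I4 RO
t=11  I5→ALU
t=12  I2 EX, I5 RO
t=13  I2 WR R6, I5 EX
t=14  I5 WR R2, I6→FPADD
t=15  I4 EX, I6 RO
t=16  I4 WR R3
t=18  I6 EX
t=19  I6 WR R1
t=20  I7→FPADD
t=21  I7 RO
t=24  I7 EX
t=25  I7 WR R3

cycle = 13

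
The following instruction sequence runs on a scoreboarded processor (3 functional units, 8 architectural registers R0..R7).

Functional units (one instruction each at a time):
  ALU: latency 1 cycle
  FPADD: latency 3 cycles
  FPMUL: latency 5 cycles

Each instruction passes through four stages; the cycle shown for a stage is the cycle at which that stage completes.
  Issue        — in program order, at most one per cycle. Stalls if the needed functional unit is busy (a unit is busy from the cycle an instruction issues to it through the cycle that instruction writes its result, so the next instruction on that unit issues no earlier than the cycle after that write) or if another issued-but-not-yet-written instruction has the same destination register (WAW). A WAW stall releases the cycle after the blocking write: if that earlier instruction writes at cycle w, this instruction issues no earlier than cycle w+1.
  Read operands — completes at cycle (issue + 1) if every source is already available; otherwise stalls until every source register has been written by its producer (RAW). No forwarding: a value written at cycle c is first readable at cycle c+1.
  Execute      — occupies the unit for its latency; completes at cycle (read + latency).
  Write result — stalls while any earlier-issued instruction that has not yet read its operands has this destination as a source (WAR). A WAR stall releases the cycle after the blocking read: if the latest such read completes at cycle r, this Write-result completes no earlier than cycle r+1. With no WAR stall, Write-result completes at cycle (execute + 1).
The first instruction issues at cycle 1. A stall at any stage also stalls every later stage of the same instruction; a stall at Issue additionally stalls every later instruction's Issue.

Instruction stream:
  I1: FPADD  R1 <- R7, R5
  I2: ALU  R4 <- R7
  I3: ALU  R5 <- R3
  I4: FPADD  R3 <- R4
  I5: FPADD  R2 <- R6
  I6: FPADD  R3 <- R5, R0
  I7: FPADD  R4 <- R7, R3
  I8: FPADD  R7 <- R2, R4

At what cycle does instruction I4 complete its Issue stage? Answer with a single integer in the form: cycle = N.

t=1  I1 dispatched to FPADD
t=2  I1 operands ready | I2 dispatched to ALU
t=3  I2 operands ready
t=4  I2 complete
t=5  I1 complete | R4←I2
t=6  R1←I1 | I3 dispatched to ALU
t=7  I3 operands ready | I4 dispatched to FPADD
t=8  I3 complete | I4 operands ready
t=9  R5←I3
t=11  I4 complete
t=12  R3←I4
t=13  I5 dispatched to FPADD
t=14  I5 operands ready
t=17  I5 complete
t=18  R2←I5
t=19  I6 dispatched to FPADD
t=20  I6 operands ready
t=23  I6 complete
t=24  R3←I6
t=25  I7 dispatched to FPADD
t=26  I7 operands ready
t=29  I7 complete
t=30  R4←I7
t=31  I8 dispatched to FPADD
t=32  I8 operands ready
t=35  I8 complete
t=36  R7←I8

cycle = 7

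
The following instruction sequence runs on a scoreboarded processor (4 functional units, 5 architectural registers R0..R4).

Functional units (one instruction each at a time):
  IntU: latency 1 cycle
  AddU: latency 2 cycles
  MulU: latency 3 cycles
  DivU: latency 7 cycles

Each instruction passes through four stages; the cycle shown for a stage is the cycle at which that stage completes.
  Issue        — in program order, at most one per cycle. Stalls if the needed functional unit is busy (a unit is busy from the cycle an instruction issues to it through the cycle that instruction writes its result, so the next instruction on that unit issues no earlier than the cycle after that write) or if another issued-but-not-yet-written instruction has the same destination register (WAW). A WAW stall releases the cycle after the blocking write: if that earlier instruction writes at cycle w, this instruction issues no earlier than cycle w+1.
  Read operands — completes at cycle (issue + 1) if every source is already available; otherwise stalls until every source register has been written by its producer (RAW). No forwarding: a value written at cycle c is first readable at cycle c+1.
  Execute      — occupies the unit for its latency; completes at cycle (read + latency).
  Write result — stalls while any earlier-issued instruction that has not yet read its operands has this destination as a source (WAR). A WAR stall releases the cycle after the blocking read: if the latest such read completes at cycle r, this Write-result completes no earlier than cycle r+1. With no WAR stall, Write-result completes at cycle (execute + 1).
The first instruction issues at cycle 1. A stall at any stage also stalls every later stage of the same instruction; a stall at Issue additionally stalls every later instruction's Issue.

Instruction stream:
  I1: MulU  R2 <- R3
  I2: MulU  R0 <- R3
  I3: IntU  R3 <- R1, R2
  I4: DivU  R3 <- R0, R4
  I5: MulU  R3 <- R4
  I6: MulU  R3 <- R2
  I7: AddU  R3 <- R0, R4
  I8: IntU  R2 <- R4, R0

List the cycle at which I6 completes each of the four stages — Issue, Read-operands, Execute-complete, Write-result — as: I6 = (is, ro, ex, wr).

I6 = (28, 29, 32, 33)

I1  is:1  ro:2  ex:5  wr:6
I2  is:7  ro:8  ex:11  wr:12  — struct: MulU busy until I1 writes@6
I3  is:8  ro:9  ex:10  wr:11
I4  is:12  ro:13  ex:20  wr:21  — WAW R3: wait I3 write@11
I5  is:22  ro:23  ex:26  wr:27  — WAW R3: wait I4 write@21
I6  is:28  ro:29  ex:32  wr:33  — struct: MulU busy until I5 writes@27
I7  is:34  ro:35  ex:37  wr:38  — WAW R3: wait I6 write@33
I8  is:35  ro:36  ex:37  wr:38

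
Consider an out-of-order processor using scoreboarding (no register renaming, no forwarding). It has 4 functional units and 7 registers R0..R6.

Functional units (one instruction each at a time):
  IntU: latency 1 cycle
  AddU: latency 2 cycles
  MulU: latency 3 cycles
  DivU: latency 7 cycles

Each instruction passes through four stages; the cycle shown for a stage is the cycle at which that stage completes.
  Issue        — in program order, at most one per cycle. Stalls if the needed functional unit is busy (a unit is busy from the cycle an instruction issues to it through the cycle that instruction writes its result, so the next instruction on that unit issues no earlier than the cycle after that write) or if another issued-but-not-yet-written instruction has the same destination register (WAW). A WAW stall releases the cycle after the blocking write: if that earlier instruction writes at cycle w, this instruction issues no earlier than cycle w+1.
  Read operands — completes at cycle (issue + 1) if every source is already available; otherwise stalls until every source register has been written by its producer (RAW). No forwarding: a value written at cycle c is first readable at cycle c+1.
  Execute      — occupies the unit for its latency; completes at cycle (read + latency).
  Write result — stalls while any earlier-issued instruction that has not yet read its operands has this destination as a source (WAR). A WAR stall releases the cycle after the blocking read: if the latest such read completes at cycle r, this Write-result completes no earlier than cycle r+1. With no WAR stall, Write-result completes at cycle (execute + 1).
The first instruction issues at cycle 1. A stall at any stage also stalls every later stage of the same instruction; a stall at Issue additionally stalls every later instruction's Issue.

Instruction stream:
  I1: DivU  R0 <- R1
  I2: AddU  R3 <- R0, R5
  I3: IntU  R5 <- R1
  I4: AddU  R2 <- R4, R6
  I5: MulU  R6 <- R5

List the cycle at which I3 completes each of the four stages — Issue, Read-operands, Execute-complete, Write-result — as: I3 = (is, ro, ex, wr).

I3 = (3, 4, 5, 12)

[1] issue I1 (DivU)
[2] I1 read-ops, issue I2 (AddU)
[3] issue I3 (IntU)
[4] I3 read-ops
[5] I3 finished on IntU
[9] I1 finished on DivU
[10] I1→R0
[11] I2 read-ops
[12] I3→R5
[13] I2 finished on AddU
[14] I2→R3
[15] issue I4 (AddU)
[16] I4 read-ops, issue I5 (MulU)
[17] I5 read-ops
[18] I4 finished on AddU
[19] I4→R2
[20] I5 finished on MulU
[21] I5→R6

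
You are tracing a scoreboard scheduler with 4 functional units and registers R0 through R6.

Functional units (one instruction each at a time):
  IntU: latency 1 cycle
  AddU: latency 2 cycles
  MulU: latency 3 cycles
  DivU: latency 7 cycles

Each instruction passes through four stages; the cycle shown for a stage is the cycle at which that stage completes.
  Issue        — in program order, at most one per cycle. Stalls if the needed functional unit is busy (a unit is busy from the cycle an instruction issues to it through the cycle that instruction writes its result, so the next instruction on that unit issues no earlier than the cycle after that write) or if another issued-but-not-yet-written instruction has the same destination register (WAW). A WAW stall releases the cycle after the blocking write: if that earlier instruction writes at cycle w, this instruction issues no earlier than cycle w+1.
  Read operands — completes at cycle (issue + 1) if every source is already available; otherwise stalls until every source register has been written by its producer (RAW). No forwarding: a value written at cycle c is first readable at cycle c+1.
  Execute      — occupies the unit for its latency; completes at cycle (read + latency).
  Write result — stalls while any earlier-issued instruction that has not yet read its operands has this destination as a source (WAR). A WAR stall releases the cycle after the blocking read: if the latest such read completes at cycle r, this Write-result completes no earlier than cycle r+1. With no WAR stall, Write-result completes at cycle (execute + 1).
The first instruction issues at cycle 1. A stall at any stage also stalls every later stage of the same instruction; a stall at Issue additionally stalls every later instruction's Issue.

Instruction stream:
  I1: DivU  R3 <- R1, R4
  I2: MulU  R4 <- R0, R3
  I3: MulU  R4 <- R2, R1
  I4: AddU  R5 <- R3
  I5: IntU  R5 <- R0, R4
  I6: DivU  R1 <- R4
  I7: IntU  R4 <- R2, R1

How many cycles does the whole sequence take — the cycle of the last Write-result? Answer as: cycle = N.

cycle = 35

I1: IS=1 RO=2 EX=9 WR=10
I2: IS=2 RO=11 EX=14 WR=15  [RAW R3: wait I1 write@10]
I3: IS=16 RO=17 EX=20 WR=21  [struct: MulU busy until I2 writes@15]
I4: IS=17 RO=18 EX=20 WR=21
I5: IS=22 RO=23 EX=24 WR=25  [WAW R5: wait I4 write@21]
I6: IS=23 RO=24 EX=31 WR=32
I7: IS=26 RO=33 EX=34 WR=35  [struct: IntU busy until I5 writes@25; RAW R1: wait I6 write@32]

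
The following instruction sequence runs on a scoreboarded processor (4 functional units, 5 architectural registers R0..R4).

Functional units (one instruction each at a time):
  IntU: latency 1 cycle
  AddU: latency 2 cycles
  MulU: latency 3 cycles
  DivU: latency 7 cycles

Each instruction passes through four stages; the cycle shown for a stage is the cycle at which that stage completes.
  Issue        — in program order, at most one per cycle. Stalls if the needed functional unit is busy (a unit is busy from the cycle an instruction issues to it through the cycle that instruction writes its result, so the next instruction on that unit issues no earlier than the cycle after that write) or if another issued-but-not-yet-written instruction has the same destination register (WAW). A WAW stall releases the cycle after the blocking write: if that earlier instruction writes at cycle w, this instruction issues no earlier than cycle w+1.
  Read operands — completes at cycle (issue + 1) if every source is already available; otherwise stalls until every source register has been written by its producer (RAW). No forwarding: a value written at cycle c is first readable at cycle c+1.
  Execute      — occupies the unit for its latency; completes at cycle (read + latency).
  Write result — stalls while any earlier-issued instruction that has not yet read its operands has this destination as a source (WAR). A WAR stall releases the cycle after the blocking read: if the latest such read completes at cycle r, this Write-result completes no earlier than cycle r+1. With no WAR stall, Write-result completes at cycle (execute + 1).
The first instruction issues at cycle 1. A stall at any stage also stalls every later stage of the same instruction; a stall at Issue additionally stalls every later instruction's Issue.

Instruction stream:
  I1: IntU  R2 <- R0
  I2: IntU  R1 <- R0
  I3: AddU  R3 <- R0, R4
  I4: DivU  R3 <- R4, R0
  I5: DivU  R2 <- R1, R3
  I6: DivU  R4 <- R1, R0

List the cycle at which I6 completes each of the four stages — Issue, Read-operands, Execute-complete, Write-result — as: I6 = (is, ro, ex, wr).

I1: IS=1 RO=2 EX=3 WR=4
I2: IS=5 RO=6 EX=7 WR=8  [struct: IntU busy until I1 writes@4]
I3: IS=6 RO=7 EX=9 WR=10
I4: IS=11 RO=12 EX=19 WR=20  [WAW R3: wait I3 write@10]
I5: IS=21 RO=22 EX=29 WR=30  [struct: DivU busy until I4 writes@20]
I6: IS=31 RO=32 EX=39 WR=40  [struct: DivU busy until I5 writes@30]

I6 = (31, 32, 39, 40)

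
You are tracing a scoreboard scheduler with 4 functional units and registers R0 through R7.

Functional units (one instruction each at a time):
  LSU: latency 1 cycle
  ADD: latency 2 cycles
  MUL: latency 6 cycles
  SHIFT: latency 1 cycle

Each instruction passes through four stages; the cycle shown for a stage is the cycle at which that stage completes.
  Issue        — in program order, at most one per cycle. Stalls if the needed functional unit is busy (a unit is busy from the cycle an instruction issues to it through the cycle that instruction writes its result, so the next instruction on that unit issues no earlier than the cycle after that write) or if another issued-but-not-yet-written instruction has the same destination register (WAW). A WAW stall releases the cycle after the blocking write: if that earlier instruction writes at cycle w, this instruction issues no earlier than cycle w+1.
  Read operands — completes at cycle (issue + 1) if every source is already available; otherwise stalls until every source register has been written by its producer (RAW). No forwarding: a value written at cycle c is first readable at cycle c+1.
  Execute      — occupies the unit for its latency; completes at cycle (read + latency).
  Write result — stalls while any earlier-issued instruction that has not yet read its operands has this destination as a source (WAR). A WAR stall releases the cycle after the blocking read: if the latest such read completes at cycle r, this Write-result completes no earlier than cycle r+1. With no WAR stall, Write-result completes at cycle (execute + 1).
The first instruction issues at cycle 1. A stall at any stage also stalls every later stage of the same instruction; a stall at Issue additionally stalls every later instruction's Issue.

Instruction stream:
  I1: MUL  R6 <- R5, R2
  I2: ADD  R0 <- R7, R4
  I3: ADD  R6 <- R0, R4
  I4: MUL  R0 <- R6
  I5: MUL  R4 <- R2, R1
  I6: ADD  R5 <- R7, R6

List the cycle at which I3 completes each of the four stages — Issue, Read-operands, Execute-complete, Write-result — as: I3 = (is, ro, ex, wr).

t=1  I1→MUL
t=2  I1 RO, I2→ADD
t=3  I2 RO
t=5  I2 EX
t=6  I2 WR R0
t=8  I1 EX
t=9  I1 WR R6
t=10  I3→ADD
t=11  I3 RO, I4→MUL
t=13  I3 EX
t=14  I3 WR R6
t=15  I4 RO
t=21  I4 EX
t=22  I4 WR R0
t=23  I5→MUL
t=24  I5 RO, I6→ADD
t=25  I6 RO
t=27  I6 EX
t=28  I6 WR R5
t=30  I5 EX
t=31  I5 WR R4

I3 = (10, 11, 13, 14)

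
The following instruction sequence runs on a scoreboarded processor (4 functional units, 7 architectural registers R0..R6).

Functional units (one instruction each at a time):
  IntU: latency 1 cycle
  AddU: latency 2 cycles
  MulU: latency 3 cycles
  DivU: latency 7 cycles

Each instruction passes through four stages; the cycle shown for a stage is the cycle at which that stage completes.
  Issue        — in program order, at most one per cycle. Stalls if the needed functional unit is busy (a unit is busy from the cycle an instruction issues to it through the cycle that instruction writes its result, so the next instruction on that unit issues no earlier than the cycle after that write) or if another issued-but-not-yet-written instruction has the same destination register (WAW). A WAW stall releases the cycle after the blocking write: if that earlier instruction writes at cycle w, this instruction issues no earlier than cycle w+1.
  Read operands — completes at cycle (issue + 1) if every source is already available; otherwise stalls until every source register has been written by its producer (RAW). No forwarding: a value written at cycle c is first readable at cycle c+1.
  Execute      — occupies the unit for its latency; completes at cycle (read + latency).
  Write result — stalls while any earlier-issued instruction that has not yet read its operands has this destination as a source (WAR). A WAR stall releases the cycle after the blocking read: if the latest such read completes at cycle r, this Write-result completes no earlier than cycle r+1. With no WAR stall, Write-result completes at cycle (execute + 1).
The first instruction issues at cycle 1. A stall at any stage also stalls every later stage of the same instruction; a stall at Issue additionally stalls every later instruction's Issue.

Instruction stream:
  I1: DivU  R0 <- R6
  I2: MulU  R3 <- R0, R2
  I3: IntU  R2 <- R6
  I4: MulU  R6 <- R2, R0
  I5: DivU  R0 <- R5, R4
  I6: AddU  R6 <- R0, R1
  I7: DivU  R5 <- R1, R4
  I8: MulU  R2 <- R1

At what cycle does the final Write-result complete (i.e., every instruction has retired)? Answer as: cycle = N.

cycle = 36

I1: IS=1 RO=2 EX=9 WR=10
I2: IS=2 RO=11 EX=14 WR=15  [RAW R0: wait I1 write@10]
I3: IS=3 RO=4 EX=5 WR=12  [WAR R2: wait I2 read@11]
I4: IS=16 RO=17 EX=20 WR=21  [struct: MulU busy until I2 writes@15]
I5: IS=17 RO=18 EX=25 WR=26
I6: IS=22 RO=27 EX=29 WR=30  [WAW R6: wait I4 write@21; RAW R0: wait I5 write@26]
I7: IS=27 RO=28 EX=35 WR=36  [struct: DivU busy until I5 writes@26]
I8: IS=28 RO=29 EX=32 WR=33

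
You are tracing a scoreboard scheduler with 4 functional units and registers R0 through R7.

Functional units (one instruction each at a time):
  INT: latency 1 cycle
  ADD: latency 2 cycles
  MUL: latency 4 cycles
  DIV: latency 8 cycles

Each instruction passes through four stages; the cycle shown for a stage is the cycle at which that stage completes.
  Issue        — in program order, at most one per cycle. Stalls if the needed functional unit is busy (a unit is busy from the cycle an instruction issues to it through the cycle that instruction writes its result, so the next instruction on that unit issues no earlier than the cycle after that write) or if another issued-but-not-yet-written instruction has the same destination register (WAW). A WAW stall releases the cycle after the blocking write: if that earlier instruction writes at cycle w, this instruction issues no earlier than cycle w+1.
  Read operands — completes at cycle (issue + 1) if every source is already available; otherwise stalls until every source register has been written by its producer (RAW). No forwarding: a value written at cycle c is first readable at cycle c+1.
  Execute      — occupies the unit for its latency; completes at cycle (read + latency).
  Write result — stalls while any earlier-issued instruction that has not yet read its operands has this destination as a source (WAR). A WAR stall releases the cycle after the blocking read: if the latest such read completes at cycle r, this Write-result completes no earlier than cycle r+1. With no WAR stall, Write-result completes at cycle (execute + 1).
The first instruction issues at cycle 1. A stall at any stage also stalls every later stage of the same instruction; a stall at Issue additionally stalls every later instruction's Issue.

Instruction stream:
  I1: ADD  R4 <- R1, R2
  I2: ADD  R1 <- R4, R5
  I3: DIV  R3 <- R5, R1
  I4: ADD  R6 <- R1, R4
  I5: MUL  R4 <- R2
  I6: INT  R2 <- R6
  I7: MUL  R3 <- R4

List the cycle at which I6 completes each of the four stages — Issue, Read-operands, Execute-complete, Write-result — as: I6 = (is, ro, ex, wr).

I6 = (13, 16, 17, 18)

c1: issue I1 (ADD)
c2: I1 read-ops
c4: I1 finished on ADD
c5: I1→R4
c6: issue I2 (ADD)
c7: I2 read-ops, issue I3 (DIV)
c9: I2 finished on ADD
c10: I2→R1
c11: I3 read-ops, issue I4 (ADD)
c12: I4 read-ops, issue I5 (MUL)
c13: I5 read-ops, issue I6 (INT)
c14: I4 finished on ADD
c15: I4→R6
c16: I6 read-ops
c17: I5 finished on MUL, I6 finished on INT
c18: I5→R4, I6→R2
c19: I3 finished on DIV
c20: I3→R3
c21: issue I7 (MUL)
c22: I7 read-ops
c26: I7 finished on MUL
c27: I7→R3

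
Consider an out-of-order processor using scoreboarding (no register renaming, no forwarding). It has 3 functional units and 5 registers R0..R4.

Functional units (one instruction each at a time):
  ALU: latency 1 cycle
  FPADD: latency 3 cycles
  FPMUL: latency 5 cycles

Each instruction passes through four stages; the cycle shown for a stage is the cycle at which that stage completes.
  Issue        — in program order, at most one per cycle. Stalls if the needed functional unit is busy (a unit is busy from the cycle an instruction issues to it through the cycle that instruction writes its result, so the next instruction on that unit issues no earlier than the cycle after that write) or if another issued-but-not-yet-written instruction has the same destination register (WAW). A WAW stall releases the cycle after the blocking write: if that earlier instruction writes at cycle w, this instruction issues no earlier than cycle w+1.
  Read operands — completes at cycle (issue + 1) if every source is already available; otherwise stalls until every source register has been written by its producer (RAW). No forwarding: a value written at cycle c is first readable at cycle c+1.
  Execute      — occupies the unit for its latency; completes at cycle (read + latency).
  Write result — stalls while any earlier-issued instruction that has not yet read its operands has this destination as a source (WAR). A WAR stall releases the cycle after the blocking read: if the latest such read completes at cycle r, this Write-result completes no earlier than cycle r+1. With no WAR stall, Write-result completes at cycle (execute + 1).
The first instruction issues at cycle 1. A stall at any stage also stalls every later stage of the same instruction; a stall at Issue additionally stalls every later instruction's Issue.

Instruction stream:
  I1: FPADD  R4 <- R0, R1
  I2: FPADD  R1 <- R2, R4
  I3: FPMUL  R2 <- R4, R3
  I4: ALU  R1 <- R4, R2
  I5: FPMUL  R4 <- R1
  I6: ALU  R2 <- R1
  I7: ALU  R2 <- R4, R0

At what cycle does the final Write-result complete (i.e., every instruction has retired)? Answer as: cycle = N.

cycle = 28

[1] I1 dispatched to FPADD
[2] I1 operands ready
[5] I1 complete
[6] R4←I1
[7] I2 dispatched to FPADD
[8] I2 operands ready · I3 dispatched to FPMUL
[9] I3 operands ready
[11] I2 complete
[12] R1←I2
[13] I4 dispatched to ALU
[14] I3 complete
[15] R2←I3
[16] I4 operands ready · I5 dispatched to FPMUL
[17] I4 complete
[18] R1←I4
[19] I5 operands ready · I6 dispatched to ALU
[20] I6 operands ready
[21] I6 complete
[22] R2←I6
[23] I7 dispatched to ALU
[24] I5 complete
[25] R4←I5
[26] I7 operands ready
[27] I7 complete
[28] R2←I7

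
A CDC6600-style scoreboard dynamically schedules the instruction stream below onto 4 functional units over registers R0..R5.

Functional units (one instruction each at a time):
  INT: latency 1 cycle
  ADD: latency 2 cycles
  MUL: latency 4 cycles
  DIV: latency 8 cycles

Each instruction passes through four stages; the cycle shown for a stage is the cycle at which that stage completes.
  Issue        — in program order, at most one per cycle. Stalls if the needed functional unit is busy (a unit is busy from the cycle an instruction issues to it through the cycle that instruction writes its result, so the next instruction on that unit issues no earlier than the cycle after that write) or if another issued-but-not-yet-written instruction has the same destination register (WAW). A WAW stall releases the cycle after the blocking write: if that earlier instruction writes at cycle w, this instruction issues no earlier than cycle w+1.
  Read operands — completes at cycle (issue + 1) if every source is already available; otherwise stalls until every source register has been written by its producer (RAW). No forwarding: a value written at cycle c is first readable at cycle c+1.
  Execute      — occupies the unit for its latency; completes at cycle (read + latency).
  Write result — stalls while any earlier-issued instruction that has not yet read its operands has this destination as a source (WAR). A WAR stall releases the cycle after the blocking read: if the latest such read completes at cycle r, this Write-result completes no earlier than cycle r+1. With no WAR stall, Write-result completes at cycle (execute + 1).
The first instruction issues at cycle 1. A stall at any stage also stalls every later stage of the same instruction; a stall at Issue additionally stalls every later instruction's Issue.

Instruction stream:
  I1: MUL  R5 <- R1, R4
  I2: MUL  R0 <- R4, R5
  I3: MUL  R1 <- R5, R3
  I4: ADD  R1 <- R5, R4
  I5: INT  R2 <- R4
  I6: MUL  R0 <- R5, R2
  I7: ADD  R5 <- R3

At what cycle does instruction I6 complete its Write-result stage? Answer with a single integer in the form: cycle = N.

cycle = 32

cycle 1: I1→MUL
cycle 2: I1 RO
cycle 6: I1 EX
cycle 7: I1 WR R5
cycle 8: I2→MUL
cycle 9: I2 RO
cycle 13: I2 EX
cycle 14: I2 WR R0
cycle 15: I3→MUL
cycle 16: I3 RO
cycle 20: I3 EX
cycle 21: I3 WR R1
cycle 22: I4→ADD
cycle 23: I4 RO | I5→INT
cycle 24: I5 RO | I6→MUL
cycle 25: I4 EX | I5 EX
cycle 26: I4 WR R1 | I5 WR R2
cycle 27: I6 RO | I7→ADD
cycle 28: I7 RO
cycle 30: I7 EX
cycle 31: I6 EX | I7 WR R5
cycle 32: I6 WR R0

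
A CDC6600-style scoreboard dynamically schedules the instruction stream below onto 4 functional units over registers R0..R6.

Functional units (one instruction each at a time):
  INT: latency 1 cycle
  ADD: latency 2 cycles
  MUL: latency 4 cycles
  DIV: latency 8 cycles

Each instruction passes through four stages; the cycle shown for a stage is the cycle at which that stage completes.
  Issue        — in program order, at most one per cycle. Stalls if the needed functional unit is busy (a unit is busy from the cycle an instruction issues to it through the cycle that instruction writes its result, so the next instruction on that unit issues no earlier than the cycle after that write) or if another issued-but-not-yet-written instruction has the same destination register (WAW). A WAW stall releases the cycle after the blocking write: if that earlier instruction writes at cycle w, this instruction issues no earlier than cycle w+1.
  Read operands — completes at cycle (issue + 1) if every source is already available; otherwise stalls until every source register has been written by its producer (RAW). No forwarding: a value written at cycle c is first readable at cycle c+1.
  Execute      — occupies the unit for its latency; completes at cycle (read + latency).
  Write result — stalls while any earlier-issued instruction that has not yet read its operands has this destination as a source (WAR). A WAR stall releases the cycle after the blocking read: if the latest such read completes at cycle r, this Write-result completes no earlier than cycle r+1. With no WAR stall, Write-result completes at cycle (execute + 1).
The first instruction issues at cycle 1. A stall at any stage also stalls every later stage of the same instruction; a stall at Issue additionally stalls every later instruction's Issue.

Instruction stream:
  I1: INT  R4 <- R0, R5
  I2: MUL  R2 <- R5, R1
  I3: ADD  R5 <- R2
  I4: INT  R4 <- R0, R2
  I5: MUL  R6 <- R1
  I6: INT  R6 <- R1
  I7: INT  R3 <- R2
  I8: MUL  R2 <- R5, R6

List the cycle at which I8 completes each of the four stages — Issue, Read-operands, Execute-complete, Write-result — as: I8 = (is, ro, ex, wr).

I8 = (21, 22, 26, 27)

t=1  issue I1 (INT)
t=2  I1 read-ops | issue I2 (MUL)
t=3  I1 finished on INT | I2 read-ops | issue I3 (ADD)
t=4  I1→R4
t=5  issue I4 (INT)
t=7  I2 finished on MUL
t=8  I2→R2
t=9  I3 read-ops | I4 read-ops | issue I5 (MUL)
t=10  I4 finished on INT | I5 read-ops
t=11  I3 finished on ADD | I4→R4
t=12  I3→R5
t=14  I5 finished on MUL
t=15  I5→R6
t=16  issue I6 (INT)
t=17  I6 read-ops
t=18  I6 finished on INT
t=19  I6→R6
t=20  issue I7 (INT)
t=21  I7 read-ops | issue I8 (MUL)
t=22  I7 finished on INT | I8 read-ops
t=23  I7→R3
t=26  I8 finished on MUL
t=27  I8→R2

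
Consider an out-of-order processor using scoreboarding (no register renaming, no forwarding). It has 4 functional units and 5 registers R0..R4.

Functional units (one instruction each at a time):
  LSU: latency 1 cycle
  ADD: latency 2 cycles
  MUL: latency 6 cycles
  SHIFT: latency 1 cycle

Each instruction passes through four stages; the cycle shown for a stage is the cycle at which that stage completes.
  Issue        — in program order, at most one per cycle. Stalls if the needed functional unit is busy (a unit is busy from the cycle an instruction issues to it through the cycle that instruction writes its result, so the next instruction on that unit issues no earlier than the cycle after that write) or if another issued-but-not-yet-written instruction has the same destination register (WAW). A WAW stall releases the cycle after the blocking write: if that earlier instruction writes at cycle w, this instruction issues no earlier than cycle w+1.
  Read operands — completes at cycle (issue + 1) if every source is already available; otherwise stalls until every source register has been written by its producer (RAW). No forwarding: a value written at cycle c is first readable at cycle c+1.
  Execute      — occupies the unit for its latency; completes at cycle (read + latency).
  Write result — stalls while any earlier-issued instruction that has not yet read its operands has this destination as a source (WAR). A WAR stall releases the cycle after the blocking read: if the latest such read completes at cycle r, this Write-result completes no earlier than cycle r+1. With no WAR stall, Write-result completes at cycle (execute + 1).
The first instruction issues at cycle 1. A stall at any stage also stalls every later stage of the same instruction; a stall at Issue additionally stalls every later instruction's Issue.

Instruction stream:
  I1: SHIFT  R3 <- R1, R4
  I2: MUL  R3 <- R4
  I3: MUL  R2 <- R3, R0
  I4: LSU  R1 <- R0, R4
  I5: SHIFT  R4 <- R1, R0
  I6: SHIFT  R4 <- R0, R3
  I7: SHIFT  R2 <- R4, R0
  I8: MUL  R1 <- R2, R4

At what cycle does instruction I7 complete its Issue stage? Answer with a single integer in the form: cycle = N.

1) issue 1, read 2, done 3, write 4
2) issue 5, read 6, done 12, write 13  <WAW R3: wait I1 write@4>
3) issue 14, read 15, done 21, write 22  <struct: MUL busy until I2 writes@13>
4) issue 15, read 16, done 17, write 18
5) issue 16, read 19, done 20, write 21  <RAW R1: wait I4 write@18>
6) issue 22, read 23, done 24, write 25  <struct: SHIFT busy until I5 writes@21>
7) issue 26, read 27, done 28, write 29  <struct: SHIFT busy until I6 writes@25>
8) issue 27, read 30, done 36, write 37  <RAW R2: wait I7 write@29>

cycle = 26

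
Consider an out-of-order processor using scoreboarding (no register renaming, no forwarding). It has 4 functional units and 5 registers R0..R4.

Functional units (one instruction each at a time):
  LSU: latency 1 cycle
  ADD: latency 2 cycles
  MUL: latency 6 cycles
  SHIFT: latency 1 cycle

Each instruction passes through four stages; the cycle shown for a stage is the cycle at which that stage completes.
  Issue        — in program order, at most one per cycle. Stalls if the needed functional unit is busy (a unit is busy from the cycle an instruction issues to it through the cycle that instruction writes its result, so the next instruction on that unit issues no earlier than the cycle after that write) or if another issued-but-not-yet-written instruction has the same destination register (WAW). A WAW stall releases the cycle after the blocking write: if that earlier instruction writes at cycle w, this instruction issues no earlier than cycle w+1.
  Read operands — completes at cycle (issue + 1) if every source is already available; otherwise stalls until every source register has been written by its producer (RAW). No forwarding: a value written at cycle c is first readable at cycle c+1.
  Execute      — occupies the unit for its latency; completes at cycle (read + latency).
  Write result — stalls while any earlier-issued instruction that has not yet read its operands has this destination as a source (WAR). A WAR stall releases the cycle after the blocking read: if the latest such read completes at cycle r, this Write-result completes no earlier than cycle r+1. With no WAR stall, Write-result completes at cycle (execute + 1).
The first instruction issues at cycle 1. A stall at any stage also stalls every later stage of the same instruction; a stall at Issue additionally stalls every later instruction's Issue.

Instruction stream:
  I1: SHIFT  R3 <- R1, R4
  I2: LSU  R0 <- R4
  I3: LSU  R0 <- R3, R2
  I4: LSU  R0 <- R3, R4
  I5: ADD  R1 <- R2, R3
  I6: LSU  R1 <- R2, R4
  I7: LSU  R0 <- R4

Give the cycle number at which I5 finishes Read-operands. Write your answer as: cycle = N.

cycle = 12

I1: IS=1 RO=2 EX=3 WR=4
I2: IS=2 RO=3 EX=4 WR=5
I3: IS=6 RO=7 EX=8 WR=9  [struct: LSU busy until I2 writes@5]
I4: IS=10 RO=11 EX=12 WR=13  [struct: LSU busy until I3 writes@9]
I5: IS=11 RO=12 EX=14 WR=15
I6: IS=16 RO=17 EX=18 WR=19  [WAW R1: wait I5 write@15]
I7: IS=20 RO=21 EX=22 WR=23  [struct: LSU busy until I6 writes@19]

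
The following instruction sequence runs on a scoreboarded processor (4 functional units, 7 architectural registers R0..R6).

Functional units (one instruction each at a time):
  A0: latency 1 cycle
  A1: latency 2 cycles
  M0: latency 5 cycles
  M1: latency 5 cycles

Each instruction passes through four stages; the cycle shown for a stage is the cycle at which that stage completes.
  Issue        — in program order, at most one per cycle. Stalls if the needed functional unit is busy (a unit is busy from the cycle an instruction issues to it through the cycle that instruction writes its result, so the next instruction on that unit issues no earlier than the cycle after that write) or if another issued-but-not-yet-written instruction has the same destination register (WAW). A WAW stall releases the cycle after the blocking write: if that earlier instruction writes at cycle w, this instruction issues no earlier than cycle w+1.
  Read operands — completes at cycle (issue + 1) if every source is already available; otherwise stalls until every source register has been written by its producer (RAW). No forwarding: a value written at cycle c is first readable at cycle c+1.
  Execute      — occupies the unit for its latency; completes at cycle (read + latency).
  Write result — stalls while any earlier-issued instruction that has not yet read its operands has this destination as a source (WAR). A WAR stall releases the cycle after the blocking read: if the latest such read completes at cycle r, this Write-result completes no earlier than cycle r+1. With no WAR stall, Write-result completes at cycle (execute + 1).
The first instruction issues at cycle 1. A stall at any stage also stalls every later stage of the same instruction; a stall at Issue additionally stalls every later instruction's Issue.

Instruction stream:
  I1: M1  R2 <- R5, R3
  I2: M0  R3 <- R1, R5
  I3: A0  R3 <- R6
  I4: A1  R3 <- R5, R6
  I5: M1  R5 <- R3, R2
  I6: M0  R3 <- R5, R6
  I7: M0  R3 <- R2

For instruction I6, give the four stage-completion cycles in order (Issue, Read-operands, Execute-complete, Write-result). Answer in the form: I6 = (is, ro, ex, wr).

I1 -> (1, 2, 7, 8)
I2 -> (2, 3, 8, 9)
I3 -> (10, 11, 12, 13)  // WAW R3: wait I2 write@9
I4 -> (14, 15, 17, 18)  // WAW R3: wait I3 write@13
I5 -> (15, 19, 24, 25)  // RAW R3: wait I4 write@18
I6 -> (19, 26, 31, 32)  // WAW R3: wait I4 write@18, RAW R5: wait I5 write@25
I7 -> (33, 34, 39, 40)  // struct: M0 busy until I6 writes@32

I6 = (19, 26, 31, 32)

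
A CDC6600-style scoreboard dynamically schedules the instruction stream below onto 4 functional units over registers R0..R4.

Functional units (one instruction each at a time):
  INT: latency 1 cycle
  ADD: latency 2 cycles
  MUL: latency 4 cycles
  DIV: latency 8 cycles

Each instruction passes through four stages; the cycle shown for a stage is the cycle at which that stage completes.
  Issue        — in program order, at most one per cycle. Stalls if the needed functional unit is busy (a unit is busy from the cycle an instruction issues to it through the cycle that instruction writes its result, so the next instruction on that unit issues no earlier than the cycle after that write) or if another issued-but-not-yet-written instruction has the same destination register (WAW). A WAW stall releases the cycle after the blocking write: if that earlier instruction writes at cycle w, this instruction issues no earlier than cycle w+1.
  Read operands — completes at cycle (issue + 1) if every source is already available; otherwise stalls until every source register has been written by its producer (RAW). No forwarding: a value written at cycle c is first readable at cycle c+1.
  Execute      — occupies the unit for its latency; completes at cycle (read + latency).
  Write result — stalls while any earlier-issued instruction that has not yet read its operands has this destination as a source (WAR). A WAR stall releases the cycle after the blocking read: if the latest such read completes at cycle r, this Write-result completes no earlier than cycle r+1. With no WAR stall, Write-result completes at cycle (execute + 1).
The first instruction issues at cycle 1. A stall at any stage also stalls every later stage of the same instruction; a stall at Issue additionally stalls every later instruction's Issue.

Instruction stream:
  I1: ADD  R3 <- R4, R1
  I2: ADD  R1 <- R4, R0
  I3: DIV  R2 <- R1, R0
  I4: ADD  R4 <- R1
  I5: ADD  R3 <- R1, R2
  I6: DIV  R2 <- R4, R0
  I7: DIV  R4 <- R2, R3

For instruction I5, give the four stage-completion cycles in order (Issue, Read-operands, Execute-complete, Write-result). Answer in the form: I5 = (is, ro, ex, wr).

[I1] 1/2/4/5
[I2] 6/7/9/10  (struct: ADD busy until I1 writes@5)
[I3] 7/11/19/20  (RAW R1: wait I2 write@10)
[I4] 11/12/14/15  (struct: ADD busy until I2 writes@10)
[I5] 16/21/23/24  (struct: ADD busy until I4 writes@15; RAW R2: wait I3 write@20)
[I6] 21/22/30/31  (struct: DIV busy until I3 writes@20)
[I7] 32/33/41/42  (struct: DIV busy until I6 writes@31)

I5 = (16, 21, 23, 24)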